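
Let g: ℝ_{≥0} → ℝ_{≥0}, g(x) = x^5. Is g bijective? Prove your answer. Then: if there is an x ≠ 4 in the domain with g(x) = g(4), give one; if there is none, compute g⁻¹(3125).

On ℝ_{≥0}, x ↦ x^5 is strictly increasing (injective) and for any y ∈ ℝ_{≥0} the 5th root y^{1/5} lies in ℝ_{≥0} (surjective). So g is bijective.
Since x ↦ x^5 is strictly increasing on ℝ_{≥0}, it is injective there, so no x ≠ 4 in the domain has g(x) = g(4). We therefore compute g⁻¹(3125) = 3125^{1/5} = 5 (indeed 5^5 = 3125).

5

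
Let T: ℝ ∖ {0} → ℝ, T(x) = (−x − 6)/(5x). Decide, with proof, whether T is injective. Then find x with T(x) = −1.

Suppose T(u) = T(v). Cross-multiplying: (−u − 6)(5v) = (−v − 6)(5u).
Expanding both sides and cancelling the symmetric terms leaves 30·(u − v) = 0. Since 30 ≠ 0, u = v. Hence T is injective.
Solving T(x) = −1: cross-multiplying gives −x − 6 = −1(5x), which rearranges to 4x = 6, so x = 3/2.

3/2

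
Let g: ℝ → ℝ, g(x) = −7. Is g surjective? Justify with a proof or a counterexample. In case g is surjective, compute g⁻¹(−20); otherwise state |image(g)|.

g(x) = −7 for all x, so −6 has no preimage and g is not surjective.
Since g is not surjective, we state |image(g)|: the image of g is {−7}, which has 1 element.

1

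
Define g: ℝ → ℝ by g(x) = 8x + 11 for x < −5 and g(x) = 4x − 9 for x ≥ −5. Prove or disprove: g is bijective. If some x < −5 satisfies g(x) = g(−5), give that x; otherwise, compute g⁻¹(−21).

Both pieces are strictly increasing (slopes 8 and 4), so each is injective on its own interval.
The left piece maps (−∞, −5) onto (−∞, −29); the right piece maps [−5, ∞) onto [−29, ∞).
Since −29 = −29, the images partition ℝ: g is injective and surjective, hence bijective.
Because the two images are disjoint, no x < −5 has g(x) = g(−5), so we compute g⁻¹(−21): −21 lies in [−29, ∞), so solve 4x − 9 = −21: x = (−21 + 9)/4 = −3.

-3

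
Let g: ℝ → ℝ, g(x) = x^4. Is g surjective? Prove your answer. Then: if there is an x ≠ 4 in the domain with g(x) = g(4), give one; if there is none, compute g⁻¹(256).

-4

Since 4 is even, x^4 ≥ 0 for all x ∈ ℝ, so −1 ∈ ℝ has no preimage. So g is not surjective.
For the follow-up, such an x exists: taking x = −4 ∈ ℝ gives g(−4) = 256 = g(4) with −4 ≠ 4.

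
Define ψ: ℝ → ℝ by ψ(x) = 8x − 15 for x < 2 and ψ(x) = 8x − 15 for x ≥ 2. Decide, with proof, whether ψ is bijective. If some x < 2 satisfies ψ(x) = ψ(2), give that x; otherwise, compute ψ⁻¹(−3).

Both pieces are strictly increasing (slopes 8 and 8), so each is injective on its own interval.
The left piece maps (−∞, 2) onto (−∞, 1); the right piece maps [2, ∞) onto [1, ∞).
Since 1 = 1, the images partition ℝ: ψ is injective and surjective, hence bijective.
Because the two images are disjoint, no x < 2 has ψ(x) = ψ(2), so we compute ψ⁻¹(−3): −3 lies in (−∞, 1), so solve 8x − 15 = −3: x = (−3 + 15)/8 = 3/2.

3/2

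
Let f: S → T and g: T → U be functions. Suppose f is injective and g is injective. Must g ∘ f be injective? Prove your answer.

Suppose (g ∘ f)(a) = (g ∘ f)(b), i.e. g(f(a)) = g(f(b)).
Since g is injective, f(a) = f(b). Since f is injective, a = b. Thus g ∘ f is injective.

injective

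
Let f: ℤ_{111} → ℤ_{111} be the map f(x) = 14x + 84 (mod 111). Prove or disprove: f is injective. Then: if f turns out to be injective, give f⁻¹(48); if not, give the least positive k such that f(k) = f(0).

45

Suppose f(x_1) = f(x_2) in ℤ_{111}. Then 14x_1 + 84 ≡ 14x_2 + 84 (mod 111), hence 14(x_1 − x_2) ≡ 0 (mod 111).
Since gcd(14, 111) = 1, 14 is invertible modulo 111, hence x_1 − x_2 ≡ 0 (mod 111), i.e. x_1 = x_2.
Thus f is injective.
We now compute 14⁻¹ mod 111 explicitly. Euclid's algorithm: 111 = 7·14 + 13, 14 = 1·13 + 1; back-substituting gives 1 = 8·14 − 1·111, so 14⁻¹ ≡ 8 (mod 111).
Since f is injective, we compute f⁻¹(48): solve 14x + 84 ≡ 48 (mod 111), i.e. 14x ≡ 75 (mod 111).
Multiplying by 14⁻¹ = 8 gives x ≡ 8·75 = 600 = 5·111 + 45 ≡ 45 (mod 111).
Check: f(45) = 14·45 + 84 = 714 = 6·111 + 48 ≡ 48 (mod 111).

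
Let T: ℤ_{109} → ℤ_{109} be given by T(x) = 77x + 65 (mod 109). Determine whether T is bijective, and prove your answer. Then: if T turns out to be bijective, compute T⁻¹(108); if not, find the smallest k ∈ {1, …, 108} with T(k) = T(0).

77

Suppose T(s) = T(t) in ℤ_{109}. Then 77s + 65 ≡ 77t + 65 (mod 109), therefore 77(s − t) ≡ 0 (mod 109).
Since gcd(77, 109) = 1, 77 is invertible modulo 109, so s − t ≡ 0 (mod 109), i.e. s = t.
We now compute 77⁻¹ mod 109 explicitly. Euclid's algorithm: 109 = 1·77 + 32, 77 = 2·32 + 13, 32 = 2·13 + 6, 13 = 2·6 + 1; back-substituting gives 1 = 17·77 − 12·109, so 77⁻¹ ≡ 17 (mod 109).
Then y ↦ 17(y − 65) is a two-sided inverse to T, so every y ∈ ℤ_{109} has a preimage.
Thus T is bijective.
Since T is bijective, we compute T⁻¹(108): solve 77x + 65 ≡ 108 (mod 109), i.e. 77x ≡ 43 (mod 109).
Multiplying by 77⁻¹ = 17 gives x ≡ 17·43 = 731 = 6·109 + 77 ≡ 77 (mod 109).
Check: T(77) = 77·77 + 65 = 5994 = 54·109 + 108 ≡ 108 (mod 109).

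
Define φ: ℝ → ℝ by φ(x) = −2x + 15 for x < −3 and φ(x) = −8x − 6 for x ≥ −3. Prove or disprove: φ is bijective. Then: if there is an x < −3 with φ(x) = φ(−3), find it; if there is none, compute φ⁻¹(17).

-23/8

Both pieces are strictly decreasing (slopes −2 and −8), so each is injective on its own interval.
The left piece maps (−∞, −3) onto (21, ∞); the right piece maps [−3, ∞) onto (−∞, 18].
The images leave a gap (21 has no preimage), so φ is not surjective, hence not bijective.
Because the two images are disjoint, no x < −3 has φ(x) = φ(−3), so we compute φ⁻¹(17): 17 lies in (−∞, 18], so solve −8x − 6 = 17: x = (17 + 6)/(−8) = −23/8.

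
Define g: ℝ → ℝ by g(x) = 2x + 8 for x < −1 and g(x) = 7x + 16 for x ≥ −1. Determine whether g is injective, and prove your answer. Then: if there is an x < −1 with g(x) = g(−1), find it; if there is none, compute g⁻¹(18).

Both pieces are strictly increasing (slopes 2 and 7), so each is injective on its own interval.
The left piece maps (−∞, −1) onto (−∞, 6); the right piece maps [−1, ∞) onto [9, ∞).
These images are disjoint, so no value is attained by both pieces. Hence g is injective.
Because the two images are disjoint, no x < −1 has g(x) = g(−1), so we compute g⁻¹(18): 18 lies in [9, ∞), so solve 7x + 16 = 18: x = (18 − 16)/7 = 2/7.

2/7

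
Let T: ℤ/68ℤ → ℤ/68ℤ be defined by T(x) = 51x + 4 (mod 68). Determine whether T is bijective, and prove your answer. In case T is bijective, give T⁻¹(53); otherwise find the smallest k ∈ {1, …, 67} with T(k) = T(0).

4

We have gcd(51, 68) = 17 > 1. Taking s = 0 and t = 4: T(0) = 4 and T(4) = 51·4 + 4 = 208 ≡ 4 (mod 68).
So T(0) = T(4) while 0 ≠ 4, thus T is not injective, hence not bijective.
Since T is not bijective, we find the least positive k with T(k) = T(0): this means 51k ≡ 0 (mod 68), i.e. 68 ∣ 51k. Since gcd(51, 68) = 17, dividing through by 17 this holds exactly when 4 ∣ 3k, and as gcd(3, 4) = 1, exactly when 4 ∣ k.
The smallest positive such k is 4.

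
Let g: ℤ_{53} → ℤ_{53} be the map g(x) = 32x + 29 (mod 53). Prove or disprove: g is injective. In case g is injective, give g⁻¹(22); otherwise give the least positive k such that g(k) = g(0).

By definition, injectivity means: for all s, t in the domain, g(s) = g(t) implies s = t.
If g(s) = g(t), then 32s ≡ 32t (mod 53). Because gcd(32, 53) = 1, we may cancel 32 to get s ≡ t (mod 53).
Thus g is injective.
We now compute 32⁻¹ mod 53 explicitly. Euclid's algorithm: 53 = 1·32 + 21, 32 = 1·21 + 11, 21 = 1·11 + 10, 11 = 1·10 + 1; back-substituting gives 1 = 5·32 − 3·53, so 32⁻¹ ≡ 5 (mod 53).
Since g is injective, we compute g⁻¹(22): solve 32x + 29 ≡ 22 (mod 53), i.e. 32x ≡ 46 (mod 53).
Multiplying by 32⁻¹ = 5 gives x ≡ 5·46 = 230 = 4·53 + 18 ≡ 18 (mod 53).
Check: g(18) = 32·18 + 29 = 605 = 11·53 + 22 ≡ 22 (mod 53).

18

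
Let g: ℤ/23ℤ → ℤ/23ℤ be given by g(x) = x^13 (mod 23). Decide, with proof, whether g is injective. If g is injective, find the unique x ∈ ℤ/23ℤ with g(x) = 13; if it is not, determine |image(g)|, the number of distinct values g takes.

Since 23 is prime, the nonzero elements of ℤ/23ℤ form a cyclic group of order 22.
As gcd(13, 22) = 1, raising to the 13th power is a bijection on this group: if u^13 ≡ v^13 then (uv^{−1})^13 = 1, and the only element of order dividing gcd(13, 22) = 1 is 1, so u = v.
With g(0) = 0 this makes g injective on all of ℤ/23ℤ, hence bijective (finite equal-size domain and codomain). In particular g is injective.
Since g is injective, we find the preimage of 13. The inverse of x ↦ x^13 on (ℤ/23ℤ)^× is x ↦ x^17, because 13·17 = 221 = 10·22 + 1 ≡ 1 (mod 22) and x^{22} = 1 for x ≠ 0 (Fermat). So g⁻¹(13) = 13^17 mod 23.
Repeated squaring mod 23: 13^1 ≡ 13, 13^2 ≡ 13² = 169 ≡ 8, 13^4 ≡ 8² = 64 ≡ 18, 13^8 ≡ 18² = 324 ≡ 2, 13^16 ≡ 2² = 4. Since 17 = 16 + 1, 13^17 ≡ 4·13: 4·13 = 52 ≡ 6. So 13^17 ≡ 6 (mod 23).
Hence g⁻¹(13) = 6.

6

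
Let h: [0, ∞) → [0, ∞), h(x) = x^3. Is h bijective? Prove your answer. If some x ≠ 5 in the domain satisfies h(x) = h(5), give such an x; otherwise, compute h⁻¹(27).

3

On [0, ∞), x ↦ x^3 is strictly increasing (injective) and for any y ∈ [0, ∞) the 3rd root y^{1/3} lies in [0, ∞) (surjective). So h is bijective.
Since x ↦ x^3 is strictly increasing on [0, ∞), it is injective there, so no x ≠ 5 in the domain has h(x) = h(5). We therefore compute h⁻¹(27) = 27^{1/3} = 3 (indeed 3^3 = 27).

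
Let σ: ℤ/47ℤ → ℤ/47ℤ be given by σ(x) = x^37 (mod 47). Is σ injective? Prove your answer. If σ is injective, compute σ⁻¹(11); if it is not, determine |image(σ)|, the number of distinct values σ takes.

29

Since 47 is prime, the nonzero elements of ℤ/47ℤ form a cyclic group of order 46.
As gcd(37, 46) = 1, raising to the 37th power is a bijection on this group: if s^37 ≡ t^37 then (st^{−1})^37 = 1, and the only element of order dividing gcd(37, 46) = 1 is 1, so s = t.
With σ(0) = 0 this makes σ injective on all of ℤ/47ℤ, hence bijective (finite equal-size domain and codomain). In particular σ is injective.
Since σ is injective, we find the preimage of 11. The inverse of x ↦ x^37 on (ℤ/47ℤ)^× is x ↦ x^5, because 37·5 = 185 = 4·46 + 1 ≡ 1 (mod 46) and x^{46} = 1 for x ≠ 0 (Fermat). So σ⁻¹(11) = 11^5 mod 47.
Repeated squaring mod 47: 11^1 ≡ 11, 11^2 ≡ 11² = 121 ≡ 27, 11^4 ≡ 27² = 729 ≡ 24. Since 5 = 4 + 1, 11^5 ≡ 24·11: 24·11 = 264 ≡ 29. So 11^5 ≡ 29 (mod 47).
Hence σ⁻¹(11) = 29.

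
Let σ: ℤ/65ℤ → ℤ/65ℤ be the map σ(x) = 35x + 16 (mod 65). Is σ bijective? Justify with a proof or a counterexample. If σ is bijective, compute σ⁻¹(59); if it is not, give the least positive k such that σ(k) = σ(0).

We have gcd(35, 65) = 5 > 1. Taking u = 0 and v = 13: σ(0) = 16 and σ(13) = 35·13 + 16 = 471 ≡ 16 (mod 65).
So σ(0) = σ(13) while 0 ≠ 13, thus σ is not injective, hence not bijective.
Since σ is not bijective, we find the least positive k with σ(k) = σ(0): this means 35k ≡ 0 (mod 65), i.e. 65 ∣ 35k. Since gcd(35, 65) = 5, dividing through by 5 this holds exactly when 13 ∣ 7k, and as gcd(7, 13) = 1, exactly when 13 ∣ k.
The smallest positive such k is 13.

13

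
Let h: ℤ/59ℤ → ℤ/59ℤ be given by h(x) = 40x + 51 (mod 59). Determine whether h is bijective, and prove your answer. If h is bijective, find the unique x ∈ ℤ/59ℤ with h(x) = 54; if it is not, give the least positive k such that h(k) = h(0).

Recall: h is injective if h(u) = h(v) implies u = v.
Suppose h(u) = h(v) in ℤ/59ℤ. Then 40u + 51 ≡ 40v + 51 (mod 59), thus 40(u − v) ≡ 0 (mod 59).
Since gcd(40, 59) = 1, 40 is invertible modulo 59, so u − v ≡ 0 (mod 59), i.e. u = v.
We now compute 40⁻¹ mod 59 explicitly. Euclid's algorithm: 59 = 1·40 + 19, 40 = 2·19 + 2, 19 = 9·2 + 1; back-substituting gives 1 = 31·40 − 21·59, so 40⁻¹ ≡ 31 (mod 59).
Then y ↦ 31(y − 51) is a two-sided inverse to h, so every y ∈ ℤ/59ℤ has a preimage.
Hence h is bijective.
Since h is bijective, we compute h⁻¹(54): solve 40x + 51 ≡ 54 (mod 59), i.e. 40x ≡ 3 (mod 59).
Multiplying by 40⁻¹ = 31 gives x ≡ 31·3 = 93 = 1·59 + 34 ≡ 34 (mod 59).
Check: h(34) = 40·34 + 51 = 1411 = 23·59 + 54 ≡ 54 (mod 59).

34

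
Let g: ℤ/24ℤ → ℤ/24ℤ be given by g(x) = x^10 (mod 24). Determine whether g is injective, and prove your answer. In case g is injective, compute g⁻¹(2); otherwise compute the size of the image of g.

4

g(2): Repeated squaring mod 24: 2^1 ≡ 2, 2^2 ≡ 2² = 4, 2^4 ≡ 4² = 16, 2^8 ≡ 16² = 256 ≡ 16. Since 10 = 8 + 2, 2^10 ≡ 16·4: 16·4 = 64 ≡ 16. So 2^10 ≡ 16 (mod 24).
g(4): Repeated squaring mod 24: 4^1 ≡ 4, 4^2 ≡ 4² = 16, 4^4 ≡ 16² = 256 ≡ 16, 4^8 ≡ 16² = 256 ≡ 16. Since 10 = 8 + 2, 4^10 ≡ 16·16: 16·16 = 256 ≡ 16. So 4^10 ≡ 16 (mod 24).
So g(2) = g(4) = 16 while 2 ≠ 4, so g is not injective.
Since g is not injective, we determine |image(g)|. Computing x^10 mod 24 for each x (by repeated squaring, reducing mod 24 at every step), the values g(0), g(1), …, g(23) are: 0, 1, 16, 9, 16, 1, 0, 1, 16, 9, 16, 1, 0, 1, 16, 9, 16, 1, 0, 1, 16, 9, 16, 1.
The distinct values are {0, 1, 9, 16}; there are 4 of them.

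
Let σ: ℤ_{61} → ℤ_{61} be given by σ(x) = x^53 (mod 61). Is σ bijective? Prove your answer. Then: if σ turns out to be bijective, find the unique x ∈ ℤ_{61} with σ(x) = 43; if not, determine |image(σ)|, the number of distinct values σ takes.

Since 61 is prime, the nonzero elements of ℤ_{61} form a cyclic group of order 60.
As gcd(53, 60) = 1, raising to the 53rd power is a bijection on this group: if a^53 ≡ b^53 then (ab^{−1})^53 = 1, and the only element of order dividing gcd(53, 60) = 1 is 1, so a = b.
With σ(0) = 0 this makes σ injective on all of ℤ_{61}, hence bijective (finite equal-size domain and codomain). In particular σ is bijective.
Since σ is bijective, we find the preimage of 43. The inverse of x ↦ x^53 on (ℤ_{61})^× is x ↦ x^17, because 53·17 = 901 = 15·60 + 1 ≡ 1 (mod 60) and x^{60} = 1 for x ≠ 0 (Fermat). So σ⁻¹(43) = 43^17 mod 61.
Repeated squaring mod 61: 43^1 ≡ 43, 43^2 ≡ 43² = 1849 ≡ 19, 43^4 ≡ 19² = 361 ≡ 56, 43^8 ≡ 56² = 3136 ≡ 25, 43^16 ≡ 25² = 625 ≡ 15. Since 17 = 16 + 1, 43^17 ≡ 15·43: 15·43 = 645 ≡ 35. So 43^17 ≡ 35 (mod 61).
Hence σ⁻¹(43) = 35.

35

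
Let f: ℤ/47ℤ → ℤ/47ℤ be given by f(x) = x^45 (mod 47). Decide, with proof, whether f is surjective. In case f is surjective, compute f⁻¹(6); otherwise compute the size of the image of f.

8

Since 47 is prime, the nonzero elements of ℤ/47ℤ form a cyclic group of order 46.
As gcd(45, 46) = 1, raising to the 45th power is a bijection on this group: if u^45 ≡ v^45 then (uv^{−1})^45 = 1, and the only element of order dividing gcd(45, 46) = 1 is 1, so u = v.
With f(0) = 0 this makes f injective on all of ℤ/47ℤ, hence bijective (finite equal-size domain and codomain). In particular f is surjective.
Since f is surjective, we find the preimage of 6. The inverse of x ↦ x^45 on (ℤ/47ℤ)^× is x ↦ x^45, because 45·45 = 2025 = 44·46 + 1 ≡ 1 (mod 46) and x^{46} = 1 for x ≠ 0 (Fermat). So f⁻¹(6) = 6^45 mod 47.
Repeated squaring mod 47: 6^1 ≡ 6, 6^2 ≡ 6² = 36, 6^4 ≡ 36² = 1296 ≡ 27, 6^8 ≡ 27² = 729 ≡ 24, 6^16 ≡ 24² = 576 ≡ 12, 6^32 ≡ 12² = 144 ≡ 3. Since 45 = 32 + 8 + 4 + 1, 6^45 ≡ 3·24·27·6: 3·24 = 72 ≡ 25, then 25·27 = 675 ≡ 17, then 17·6 = 102 ≡ 8. So 6^45 ≡ 8 (mod 47).
Hence f⁻¹(6) = 8.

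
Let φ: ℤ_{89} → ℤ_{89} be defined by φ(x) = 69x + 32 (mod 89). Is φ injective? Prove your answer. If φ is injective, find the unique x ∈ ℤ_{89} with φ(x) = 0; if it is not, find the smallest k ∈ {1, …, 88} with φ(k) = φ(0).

55

Suppose φ(a) = φ(b) in ℤ_{89}. Then 69a + 32 ≡ 69b + 32 (mod 89), so 69(a − b) ≡ 0 (mod 89).
Since gcd(69, 89) = 1, 69 is invertible modulo 89, thus a − b ≡ 0 (mod 89), i.e. a = b.
Hence φ is injective.
We now compute 69⁻¹ mod 89 explicitly. Euclid's algorithm: 89 = 1·69 + 20, 69 = 3·20 + 9, 20 = 2·9 + 2, 9 = 4·2 + 1; back-substituting gives 1 = 40·69 − 31·89, so 69⁻¹ ≡ 40 (mod 89).
Since φ is injective, we compute φ⁻¹(0): solve 69x + 32 ≡ 0 (mod 89), i.e. 69x ≡ 57 (mod 89).
Multiplying by 69⁻¹ = 40 gives x ≡ 40·57 = 2280 = 25·89 + 55 ≡ 55 (mod 89).
Check: φ(55) = 69·55 + 32 = 3827 = 43·89 + 0 ≡ 0 (mod 89).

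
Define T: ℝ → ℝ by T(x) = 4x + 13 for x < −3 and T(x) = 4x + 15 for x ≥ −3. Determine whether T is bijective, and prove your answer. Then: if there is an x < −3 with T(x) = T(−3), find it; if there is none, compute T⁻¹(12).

-3/4

Both pieces are strictly increasing (slopes 4 and 4), so each is injective on its own interval.
The left piece maps (−∞, −3) onto (−∞, 1); the right piece maps [−3, ∞) onto [3, ∞).
The images leave a gap (1 has no preimage), so T is not surjective, hence not bijective.
Because the two images are disjoint, no x < −3 has T(x) = T(−3), so we compute T⁻¹(12): 12 lies in [3, ∞), so solve 4x + 15 = 12: x = (12 − 15)/4 = −3/4.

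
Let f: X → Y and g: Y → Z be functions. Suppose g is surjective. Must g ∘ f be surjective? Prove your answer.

No. Take X = {1}, Y = Z = {1, 2, 3}, f(1) = 1, and g = identity (surjective).
Then (g ∘ f)(1) = 1, and 3 ∈ Z has no preimage under g ∘ f, so g ∘ f is not surjective.

not surjective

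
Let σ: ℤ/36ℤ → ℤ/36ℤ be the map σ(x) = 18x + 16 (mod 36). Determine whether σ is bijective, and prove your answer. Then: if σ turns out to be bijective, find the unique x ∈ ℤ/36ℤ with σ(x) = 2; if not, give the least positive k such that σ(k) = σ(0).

2

Recall: σ is injective if σ(a) = σ(b) implies a = b.
We have gcd(18, 36) = 18 > 1. Taking a = 0 and b = 2: σ(0) = 16 and σ(2) = 18·2 + 16 = 52 ≡ 16 (mod 36).
So σ(0) = σ(2) while 0 ≠ 2, therefore σ is not injective, hence not bijective.
Since σ is not bijective, we find the least positive k with σ(k) = σ(0): this means 18k ≡ 0 (mod 36), i.e. 36 ∣ 18k. Since gcd(18, 36) = 18, dividing through by 18 this holds exactly when 2 ∣ k.
The smallest positive such k is 2.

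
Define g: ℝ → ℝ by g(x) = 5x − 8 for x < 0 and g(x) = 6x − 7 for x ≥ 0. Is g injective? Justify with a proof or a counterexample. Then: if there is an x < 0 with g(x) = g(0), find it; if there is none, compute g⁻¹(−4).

1/2

Both pieces are strictly increasing (slopes 5 and 6), so each is injective on its own interval.
The left piece maps (−∞, 0) onto (−∞, −8); the right piece maps [0, ∞) onto [−7, ∞).
These images are disjoint, so no value is attained by both pieces. Hence g is injective.
Because the two images are disjoint, no x < 0 has g(x) = g(0), so we compute g⁻¹(−4): −4 lies in [−7, ∞), so solve 6x − 7 = −4: x = (−4 + 7)/6 = 1/2.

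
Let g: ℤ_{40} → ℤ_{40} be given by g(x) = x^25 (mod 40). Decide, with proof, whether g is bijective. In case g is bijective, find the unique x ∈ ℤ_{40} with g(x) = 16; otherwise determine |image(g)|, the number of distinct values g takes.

g(0) = 0^25 = 0.
g(10): Repeated squaring mod 40: 10^1 ≡ 10, 10^2 ≡ 10² = 100 ≡ 20, 10^4 ≡ 20² = 400 ≡ 0, 10^8 ≡ 0² = 0, 10^16 ≡ 0² = 0. Since 25 = 16 + 8 + 1, 10^25 ≡ 0·0·10: 0·0 = 0, then 0·10 = 0. So 10^25 ≡ 0 (mod 40).
So g(0) = g(10) = 0 while 0 ≠ 10, thus g is not injective, hence not bijective.
Since g is not bijective, we determine |image(g)|. Computing x^25 mod 40 for each x (by repeated squaring, reducing mod 40 at every step), the values g(0), g(1), …, g(39) are: 0, 1, 32, 3, 24, 5, 16, 7, 8, 9, 0, 11, 32, 13, 24, 15, 16, 17, 8, 19, 0, 21, 32, 23, 24, 25, 16, 27, 8, 29, 0, 31, 32, 33, 24, 35, 16, 37, 8, 39.
The distinct values are {0, 1, 3, 5, 7, 8, 9, 11, 13, 15, 16, 17, 19, 21, 23, 24, 25, 27, 29, 31, 32, 33, 35, 37, 39}; there are 25 of them.

25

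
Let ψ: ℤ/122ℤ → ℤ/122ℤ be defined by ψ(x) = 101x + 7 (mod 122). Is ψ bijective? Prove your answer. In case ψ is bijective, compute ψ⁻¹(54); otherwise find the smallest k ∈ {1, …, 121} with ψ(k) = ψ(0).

21

If ψ(s) = ψ(t), then 101s ≡ 101t (mod 122). Because gcd(101, 122) = 1, we may cancel 101 to get s ≡ t (mod 122).
We now compute 101⁻¹ mod 122 explicitly. Euclid's algorithm: 122 = 1·101 + 21, 101 = 4·21 + 17, 21 = 1·17 + 4, 17 = 4·4 + 1; back-substituting gives 1 = 29·101 − 24·122, so 101⁻¹ ≡ 29 (mod 122).
Then y ↦ 29(y − 7) is a two-sided inverse to ψ, so every y ∈ ℤ/122ℤ has a preimage.
So ψ is bijective.
Since ψ is bijective, we find ψ⁻¹(54): we need 101x ≡ 54 − 7 ≡ 47 (mod 122). Using 101⁻¹ = 29: x ≡ 29·47 = 1363 = 11·122 + 21, so x = 21.
Check: ψ(21) = 101·21 + 7 = 2128 = 17·122 + 54 ≡ 54 (mod 122).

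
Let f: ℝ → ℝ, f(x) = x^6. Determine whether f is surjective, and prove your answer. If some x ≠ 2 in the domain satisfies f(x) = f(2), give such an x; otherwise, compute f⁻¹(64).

Since 6 is even, x^6 ≥ 0 for all x ∈ ℝ, so −1 ∈ ℝ has no preimage. Therefore f is not surjective.
For the follow-up, such an x exists: taking x = −2 ∈ ℝ gives f(−2) = 64 = f(2) with −2 ≠ 2.

-2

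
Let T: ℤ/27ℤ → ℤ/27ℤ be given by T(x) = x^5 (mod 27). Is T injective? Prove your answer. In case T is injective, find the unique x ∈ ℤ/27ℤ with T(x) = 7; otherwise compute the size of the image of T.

T(0) = 0^5 = 0.
T(3): Repeated squaring mod 27: 3^1 ≡ 3, 3^2 ≡ 3² = 9, 3^4 ≡ 9² = 81 ≡ 0. Since 5 = 4 + 1, 3^5 ≡ 0·3: 0·3 = 0. So 3^5 ≡ 0 (mod 27).
So T(0) = T(3) = 0 while 0 ≠ 3, therefore T is not injective.
Since T is not injective, we determine |image(T)|. Computing x^5 mod 27 for each x (by repeated squaring, reducing mod 27 at every step), the values T(0), T(1), …, T(26) are: 0, 1, 5, 0, 25, 20, 0, 13, 17, 0, 19, 23, 0, 16, 11, 0, 4, 8, 0, 10, 14, 0, 7, 2, 0, 22, 26.
The distinct values are {0, 1, 2, 4, 5, 7, 8, 10, 11, 13, 14, 16, 17, 19, 20, 22, 23, 25, 26}; there are 19 of them.

19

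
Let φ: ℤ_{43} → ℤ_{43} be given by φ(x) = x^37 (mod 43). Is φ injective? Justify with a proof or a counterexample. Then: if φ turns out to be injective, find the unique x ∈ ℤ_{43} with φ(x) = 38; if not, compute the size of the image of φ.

23

Since 43 is prime, the nonzero elements of ℤ_{43} form a cyclic group of order 42.
As gcd(37, 42) = 1, raising to the 37th power is a bijection on this group: if s^37 ≡ t^37 then (st^{−1})^37 = 1, and the only element of order dividing gcd(37, 42) = 1 is 1, so s = t.
With φ(0) = 0 this makes φ injective on all of ℤ_{43}, hence bijective (finite equal-size domain and codomain). In particular φ is injective.
Since φ is injective, we find the preimage of 38. The inverse of x ↦ x^37 on (ℤ_{43})^× is x ↦ x^25, because 37·25 = 925 = 22·42 + 1 ≡ 1 (mod 42) and x^{42} = 1 for x ≠ 0 (Fermat). So φ⁻¹(38) = 38^25 mod 43.
Repeated squaring mod 43: 38^1 ≡ 38, 38^2 ≡ 38² = 1444 ≡ 25, 38^4 ≡ 25² = 625 ≡ 23, 38^8 ≡ 23² = 529 ≡ 13, 38^16 ≡ 13² = 169 ≡ 40. Since 25 = 16 + 8 + 1, 38^25 ≡ 40·13·38: 40·13 = 520 ≡ 4, then 4·38 = 152 ≡ 23. So 38^25 ≡ 23 (mod 43).
Hence φ⁻¹(38) = 23.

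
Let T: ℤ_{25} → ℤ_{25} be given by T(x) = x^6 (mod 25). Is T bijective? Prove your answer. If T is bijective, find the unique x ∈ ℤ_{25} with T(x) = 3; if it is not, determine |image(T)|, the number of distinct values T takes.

11

T(0) = 0^6 = 0.
T(5): Repeated squaring mod 25: 5^1 ≡ 5, 5^2 ≡ 5² = 25 ≡ 0, 5^4 ≡ 0² = 0. Since 6 = 4 + 2, 5^6 ≡ 0·0: 0·0 = 0. So 5^6 ≡ 0 (mod 25).
So T(0) = T(5) = 0 while 0 ≠ 5, so T is not injective, hence not bijective.
Since T is not bijective, we determine |image(T)|. Computing x^6 mod 25 for each x (by repeated squaring, reducing mod 25 at every step), the values T(0), T(1), …, T(24) are: 0, 1, 14, 4, 21, 0, 6, 24, 19, 16, 0, 11, 9, 9, 11, 0, 16, 19, 24, 6, 0, 21, 4, 14, 1.
The distinct values are {0, 1, 4, 6, 9, 11, 14, 16, 19, 21, 24}; there are 11 of them.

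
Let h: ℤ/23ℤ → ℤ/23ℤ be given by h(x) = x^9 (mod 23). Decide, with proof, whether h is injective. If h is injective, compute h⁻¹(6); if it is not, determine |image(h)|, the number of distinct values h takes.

2

Since 23 is prime, the nonzero elements of ℤ/23ℤ form a cyclic group of order 22.
As gcd(9, 22) = 1, raising to the 9th power is a bijection on this group: if a^9 ≡ b^9 then (ab^{−1})^9 = 1, and the only element of order dividing gcd(9, 22) = 1 is 1, so a = b.
With h(0) = 0 this makes h injective on all of ℤ/23ℤ, hence bijective (finite equal-size domain and codomain). In particular h is injective.
Since h is injective, we find the preimage of 6. The inverse of x ↦ x^9 on (ℤ/23ℤ)^× is x ↦ x^5, because 9·5 = 45 = 2·22 + 1 ≡ 1 (mod 22) and x^{22} = 1 for x ≠ 0 (Fermat). So h⁻¹(6) = 6^5 mod 23.
Repeated squaring mod 23: 6^1 ≡ 6, 6^2 ≡ 6² = 36 ≡ 13, 6^4 ≡ 13² = 169 ≡ 8. Since 5 = 4 + 1, 6^5 ≡ 8·6: 8·6 = 48 ≡ 2. So 6^5 ≡ 2 (mod 23).
Hence h⁻¹(6) = 2.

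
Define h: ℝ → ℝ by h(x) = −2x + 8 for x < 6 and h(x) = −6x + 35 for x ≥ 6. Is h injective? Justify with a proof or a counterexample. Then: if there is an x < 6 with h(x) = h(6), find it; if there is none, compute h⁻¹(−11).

Both pieces are strictly decreasing (slopes −2 and −6), so each is injective on its own interval.
The left piece maps (−∞, 6) onto (−4, ∞); the right piece maps [6, ∞) onto (−∞, −1].
These images overlap. In particular h(6) = −1 (right piece), and solving −2x + 8 = −1 on the left piece gives x = 9/2 < 6.
So h(9/2) = h(6) with 9/2 ≠ 6, and h is not injective. This x = 9/2 is the requested value below 6.

9/2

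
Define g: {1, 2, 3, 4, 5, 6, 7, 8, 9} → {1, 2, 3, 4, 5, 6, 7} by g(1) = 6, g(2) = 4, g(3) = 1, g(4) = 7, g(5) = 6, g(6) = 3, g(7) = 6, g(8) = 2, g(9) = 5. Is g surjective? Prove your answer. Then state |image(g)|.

7

Every element of the codomain has a preimage: 1 = g(3), 2 = g(8), 3 = g(6), 4 = g(2), 5 = g(9), 6 = g(1), 7 = g(4).
Hence g is surjective.
The image of g is {1, 2, 3, 4, 5, 6, 7}, which has 7 elements.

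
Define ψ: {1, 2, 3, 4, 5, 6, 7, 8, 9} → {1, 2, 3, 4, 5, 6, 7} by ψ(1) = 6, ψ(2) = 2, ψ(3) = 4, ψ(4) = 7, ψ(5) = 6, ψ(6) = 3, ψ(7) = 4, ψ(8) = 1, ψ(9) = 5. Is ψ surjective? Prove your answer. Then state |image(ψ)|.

Every element of the codomain has a preimage: 1 = ψ(8), 2 = ψ(2), 3 = ψ(6), 4 = ψ(3), 5 = ψ(9), 6 = ψ(1), 7 = ψ(4).
So ψ is surjective.
The image of ψ is {1, 2, 3, 4, 5, 6, 7}, which has 7 elements.

7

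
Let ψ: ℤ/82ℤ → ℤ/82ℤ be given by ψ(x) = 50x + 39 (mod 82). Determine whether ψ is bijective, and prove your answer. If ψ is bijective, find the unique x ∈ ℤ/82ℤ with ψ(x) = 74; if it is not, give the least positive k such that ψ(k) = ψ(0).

41

We have gcd(50, 82) = 2 > 1. Taking a = 0 and b = 41: ψ(0) = 39 and ψ(41) = 50·41 + 39 = 2089 ≡ 39 (mod 82).
So ψ(0) = ψ(41) while 0 ≠ 41, thus ψ is not injective, hence not bijective.
Since ψ is not bijective, we find the least positive k with ψ(k) = ψ(0): this means 50k ≡ 0 (mod 82), i.e. 82 ∣ 50k. Since gcd(50, 82) = 2, dividing through by 2 this holds exactly when 41 ∣ 25k, and as gcd(25, 41) = 1, exactly when 41 ∣ k.
The smallest positive such k is 41.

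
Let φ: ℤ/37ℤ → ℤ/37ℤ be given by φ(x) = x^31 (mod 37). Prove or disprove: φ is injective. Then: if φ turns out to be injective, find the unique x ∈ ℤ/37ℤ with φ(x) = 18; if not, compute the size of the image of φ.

13

Since 37 is prime, the nonzero elements of ℤ/37ℤ form a cyclic group of order 36.
As gcd(31, 36) = 1, raising to the 31st power is a bijection on this group: if s^31 ≡ t^31 then (st^{−1})^31 = 1, and the only element of order dividing gcd(31, 36) = 1 is 1, so s = t.
With φ(0) = 0 this makes φ injective on all of ℤ/37ℤ, hence bijective (finite equal-size domain and codomain). In particular φ is injective.
Since φ is injective, we find the preimage of 18. The inverse of x ↦ x^31 on (ℤ/37ℤ)^× is x ↦ x^7, because 31·7 = 217 = 6·36 + 1 ≡ 1 (mod 36) and x^{36} = 1 for x ≠ 0 (Fermat). So φ⁻¹(18) = 18^7 mod 37.
Repeated squaring mod 37: 18^1 ≡ 18, 18^2 ≡ 18² = 324 ≡ 28, 18^4 ≡ 28² = 784 ≡ 7. Since 7 = 4 + 2 + 1, 18^7 ≡ 7·28·18: 7·28 = 196 ≡ 11, then 11·18 = 198 ≡ 13. So 18^7 ≡ 13 (mod 37).
Hence φ⁻¹(18) = 13.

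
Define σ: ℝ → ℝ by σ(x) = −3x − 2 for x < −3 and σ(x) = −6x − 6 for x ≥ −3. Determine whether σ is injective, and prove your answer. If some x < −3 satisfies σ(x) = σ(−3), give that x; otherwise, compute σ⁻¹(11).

Both pieces are strictly decreasing (slopes −3 and −6), so each is injective on its own interval.
The left piece maps (−∞, −3) onto (7, ∞); the right piece maps [−3, ∞) onto (−∞, 12].
These images overlap. In particular σ(−3) = 12 (right piece), and solving −3x − 2 = 12 on the left piece gives x = −14/3 < −3.
So σ(−14/3) = σ(−3) with −14/3 ≠ −3, and σ is not injective. This x = −14/3 is the requested value below −3.

-14/3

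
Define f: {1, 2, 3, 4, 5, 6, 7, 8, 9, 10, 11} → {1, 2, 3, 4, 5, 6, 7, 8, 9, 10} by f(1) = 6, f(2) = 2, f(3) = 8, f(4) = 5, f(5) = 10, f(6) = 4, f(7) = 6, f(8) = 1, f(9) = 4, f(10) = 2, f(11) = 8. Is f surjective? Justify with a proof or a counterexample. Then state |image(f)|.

No element maps to 3, so f is not surjective.
The image of f is {1, 2, 4, 5, 6, 8, 10}, which has 7 elements.

7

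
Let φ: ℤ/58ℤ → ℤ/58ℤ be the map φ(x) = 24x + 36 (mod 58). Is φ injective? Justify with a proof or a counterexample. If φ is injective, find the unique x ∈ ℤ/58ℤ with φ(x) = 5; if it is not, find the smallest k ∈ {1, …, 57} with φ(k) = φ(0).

29

Recall: injectivity means: for all a, b in the domain, φ(a) = φ(b) implies a = b.
We have gcd(24, 58) = 2 > 1. Taking a = 0 and b = 29: φ(0) = 36 and φ(29) = 24·29 + 36 = 732 ≡ 36 (mod 58).
So φ(0) = φ(29) while 0 ≠ 29, therefore φ is not injective.
Since φ is not injective, we find the least positive k with φ(k) = φ(0): this means 24k ≡ 0 (mod 58), i.e. 58 ∣ 24k. Since gcd(24, 58) = 2, dividing through by 2 this holds exactly when 29 ∣ 12k, and as gcd(12, 29) = 1, exactly when 29 ∣ k.
The smallest positive such k is 29.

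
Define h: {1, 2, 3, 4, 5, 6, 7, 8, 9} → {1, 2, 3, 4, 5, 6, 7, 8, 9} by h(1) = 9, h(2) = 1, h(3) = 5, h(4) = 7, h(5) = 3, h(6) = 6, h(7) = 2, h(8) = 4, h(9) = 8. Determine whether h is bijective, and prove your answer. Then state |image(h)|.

The values 9, 1, 5, 7, 3, 6, 2, 4, 8 are a permutation of {1, 2, 3, 4, 5, 6, 7, 8, 9}: each element appears exactly once.
So h is injective and surjective, hence bijective.
The image of h is {1, 2, 3, 4, 5, 6, 7, 8, 9}, which has 9 elements.

9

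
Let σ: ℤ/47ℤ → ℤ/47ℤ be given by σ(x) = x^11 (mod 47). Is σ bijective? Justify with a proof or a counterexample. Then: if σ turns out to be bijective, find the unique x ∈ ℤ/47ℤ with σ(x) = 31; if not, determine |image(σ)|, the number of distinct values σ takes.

38

Since 47 is prime, the nonzero elements of ℤ/47ℤ form a cyclic group of order 46.
As gcd(11, 46) = 1, raising to the 11th power is a bijection on this group: if s^11 ≡ t^11 then (st^{−1})^11 = 1, and the only element of order dividing gcd(11, 46) = 1 is 1, so s = t.
With σ(0) = 0 this makes σ injective on all of ℤ/47ℤ, hence bijective (finite equal-size domain and codomain). In particular σ is bijective.
Since σ is bijective, we find the preimage of 31. The inverse of x ↦ x^11 on (ℤ/47ℤ)^× is x ↦ x^21, because 11·21 = 231 = 5·46 + 1 ≡ 1 (mod 46) and x^{46} = 1 for x ≠ 0 (Fermat). So σ⁻¹(31) = 31^21 mod 47.
Repeated squaring mod 47: 31^1 ≡ 31, 31^2 ≡ 31² = 961 ≡ 21, 31^4 ≡ 21² = 441 ≡ 18, 31^8 ≡ 18² = 324 ≡ 42, 31^16 ≡ 42² = 1764 ≡ 25. Since 21 = 16 + 4 + 1, 31^21 ≡ 25·18·31: 25·18 = 450 ≡ 27, then 27·31 = 837 ≡ 38. So 31^21 ≡ 38 (mod 47).
Hence σ⁻¹(31) = 38.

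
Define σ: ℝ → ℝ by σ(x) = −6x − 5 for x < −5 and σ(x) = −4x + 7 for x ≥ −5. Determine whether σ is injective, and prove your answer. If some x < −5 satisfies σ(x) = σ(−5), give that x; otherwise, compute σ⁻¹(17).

Both pieces are strictly decreasing (slopes −6 and −4), so each is injective on its own interval.
The left piece maps (−∞, −5) onto (25, ∞); the right piece maps [−5, ∞) onto (−∞, 27].
These images overlap. In particular σ(−5) = 27 (right piece), and solving −6x − 5 = 27 on the left piece gives x = −16/3 < −5.
So σ(−16/3) = σ(−5) with −16/3 ≠ −5, and σ is not injective. This x = −16/3 is the requested value below −5.

-16/3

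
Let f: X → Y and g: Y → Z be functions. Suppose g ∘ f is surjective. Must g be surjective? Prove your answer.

Let c ∈ Z. Since g ∘ f is surjective, some a ∈ X has g(f(a)) = c. Then b = f(a) ∈ Y satisfies g(b) = c. So g is surjective.

surjective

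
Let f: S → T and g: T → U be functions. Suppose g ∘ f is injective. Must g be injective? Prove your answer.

not injective

No. Take S = {1, 2}, T = {1, 2, 3}, U = {1, 2, 3}, f(a) = a for each a ∈ S, and g(b) = 2 if b ∈ {2, 3} else g(b) = b.
Then g ∘ f = f is injective (S ⊂ T and f is the inclusion), but g(2) = g(3) = 2 with 2 ≠ 3, so g is not injective.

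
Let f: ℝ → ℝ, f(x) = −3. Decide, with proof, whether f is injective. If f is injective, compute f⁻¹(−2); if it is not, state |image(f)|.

Recall that injectivity means: for all s, t in the domain, f(s) = f(t) implies s = t.
f(0) = −3 = f(1) with 0 ≠ 1, so f is not injective.
Since f is not injective, we state |image(f)|: the image of f is {−3}, which has 1 element.

1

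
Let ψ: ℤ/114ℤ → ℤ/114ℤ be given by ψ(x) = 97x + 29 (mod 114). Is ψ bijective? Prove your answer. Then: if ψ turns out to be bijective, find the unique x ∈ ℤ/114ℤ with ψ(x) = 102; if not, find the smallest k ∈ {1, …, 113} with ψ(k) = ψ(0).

103

Recall: ψ is injective when ψ(x_1) = ψ(x_2) forces x_1 = x_2.
Suppose ψ(x_1) = ψ(x_2) in ℤ/114ℤ. Then 97x_1 + 29 ≡ 97x_2 + 29 (mod 114), thus 97(x_1 − x_2) ≡ 0 (mod 114).
Since gcd(97, 114) = 1, 97 is invertible modulo 114, so x_1 − x_2 ≡ 0 (mod 114), i.e. x_1 = x_2.
We now compute 97⁻¹ mod 114 explicitly. Euclid's algorithm: 114 = 1·97 + 17, 97 = 5·17 + 12, 17 = 1·12 + 5, 12 = 2·5 + 2, 5 = 2·2 + 1; back-substituting gives 1 = 67·97 − 57·114, so 97⁻¹ ≡ 67 (mod 114).
For any y ∈ ℤ/114ℤ, x = 67(y − 29) mod 114 satisfies ψ(x) = 97·67(y − 29) + 29 ≡ y (since 97·67 ≡ 1 mod 114). So every y has a preimage.
Thus ψ is bijective.
Since ψ is bijective, we find ψ⁻¹(102): we need 97x ≡ 102 − 29 ≡ 73 (mod 114). Using 97⁻¹ = 67: x ≡ 67·73 = 4891 = 42·114 + 103, so x = 103.
Check: ψ(103) = 97·103 + 29 = 10020 = 87·114 + 102 ≡ 102 (mod 114).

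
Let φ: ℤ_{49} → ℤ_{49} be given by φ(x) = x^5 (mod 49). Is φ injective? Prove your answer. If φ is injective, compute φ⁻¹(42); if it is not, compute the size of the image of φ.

φ(0) = 0^5 = 0.
φ(7): Repeated squaring mod 49: 7^1 ≡ 7, 7^2 ≡ 7² = 49 ≡ 0, 7^4 ≡ 0² = 0. Since 5 = 4 + 1, 7^5 ≡ 0·7: 0·7 = 0. So 7^5 ≡ 0 (mod 49).
So φ(0) = φ(7) = 0 while 0 ≠ 7, thus φ is not injective.
Since φ is not injective, we determine |image(φ)|. Computing x^5 mod 49 for each x (by repeated squaring, reducing mod 49 at every step), the values φ(0), φ(1), …, φ(48) are: 0, 1, 32, 47, 44, 38, 34, 0, 36, 4, 40, 37, 10, 20, 0, 22, 25, 33, 30, 31, 6, 0, 8, 46, 26, 23, 3, 41, 0, 43, 18, 19, 16, 24, 27, 0, 29, 39, 12, 9, 45, 13, 0, 15, 11, 5, 2, 17, 48.
The distinct values are {0, 1, 2, 3, 4, 5, 6, 8, 9, 10, 11, 12, 13, 15, 16, 17, 18, 19, 20, 22, 23, 24, 25, 26, 27, 29, 30, 31, 32, 33, 34, 36, 37, 38, 39, 40, 41, 43, 44, 45, 46, 47, 48}; there are 43 of them.

43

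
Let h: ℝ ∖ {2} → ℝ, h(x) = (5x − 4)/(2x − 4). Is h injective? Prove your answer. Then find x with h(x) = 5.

Suppose h(s) = h(t). Cross-multiplying: (5s − 4)(2t − 4) = (5t − 4)(2s − 4).
Expanding both sides and cancelling the symmetric terms leaves −12·(s − t) = 0. Since −12 ≠ 0, s = t. Hence h is injective.
Solving h(x) = 5: cross-multiplying gives 5x − 4 = 5(2x − 4), which rearranges to −5x = −16, so x = 16/5.

16/5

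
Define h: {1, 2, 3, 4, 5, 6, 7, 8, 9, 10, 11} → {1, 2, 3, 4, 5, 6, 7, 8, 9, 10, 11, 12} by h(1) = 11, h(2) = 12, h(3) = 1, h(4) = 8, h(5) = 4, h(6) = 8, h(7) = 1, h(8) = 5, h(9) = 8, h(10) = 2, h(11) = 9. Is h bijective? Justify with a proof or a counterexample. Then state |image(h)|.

8

h(4) = 8 = h(6) with 4 ≠ 6, so h is not injective, hence not bijective.
The image of h is {1, 2, 4, 5, 8, 9, 11, 12}, which has 8 elements.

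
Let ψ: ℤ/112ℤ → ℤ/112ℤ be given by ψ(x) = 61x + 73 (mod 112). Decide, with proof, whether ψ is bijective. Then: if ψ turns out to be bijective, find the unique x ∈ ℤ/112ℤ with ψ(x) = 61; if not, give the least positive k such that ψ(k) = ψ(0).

Recall: ψ is injective if ψ(x_1) = ψ(x_2) implies x_1 = x_2.
If ψ(x_1) = ψ(x_2), then 61x_1 ≡ 61x_2 (mod 112). Because gcd(61, 112) = 1, we may cancel 61 to get x_1 ≡ x_2 (mod 112).
We now compute 61⁻¹ mod 112 explicitly. Euclid's algorithm: 112 = 1·61 + 51, 61 = 1·51 + 10, 51 = 5·10 + 1; back-substituting gives 1 = 101·61 − 55·112, so 61⁻¹ ≡ 101 (mod 112).
Then y ↦ 101(y − 73) is a two-sided inverse to ψ, so every y ∈ ℤ/112ℤ has a preimage.
So ψ is bijective.
Since ψ is bijective, we compute ψ⁻¹(61): solve 61x + 73 ≡ 61 (mod 112), i.e. 61x ≡ 100 (mod 112).
Multiplying by 61⁻¹ = 101 gives x ≡ 101·100 = 10100 = 90·112 + 20 ≡ 20 (mod 112).
Check: ψ(20) = 61·20 + 73 = 1293 = 11·112 + 61 ≡ 61 (mod 112).

20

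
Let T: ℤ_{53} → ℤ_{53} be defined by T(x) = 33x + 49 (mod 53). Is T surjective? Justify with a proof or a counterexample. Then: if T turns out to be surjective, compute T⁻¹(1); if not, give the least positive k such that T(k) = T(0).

13

Since gcd(33, 53) = 1, 33 is invertible modulo 53. Euclid's algorithm: 53 = 1·33 + 20, 33 = 1·20 + 13, 20 = 1·13 + 7, 13 = 1·7 + 6, 7 = 1·6 + 1; back-substituting gives 1 = 45·33 − 28·53, so 33⁻¹ ≡ 45 (mod 53).
Then y ↦ 45(y − 49) is a two-sided inverse to T, so every y ∈ ℤ_{53} has a preimage.
So T is surjective.
Since T is surjective, we compute T⁻¹(1): solve 33x + 49 ≡ 1 (mod 53), i.e. 33x ≡ 5 (mod 53).
Multiplying by 33⁻¹ = 45 gives x ≡ 45·5 = 225 = 4·53 + 13 ≡ 13 (mod 53).
Check: T(13) = 33·13 + 49 = 478 = 9·53 + 1 ≡ 1 (mod 53).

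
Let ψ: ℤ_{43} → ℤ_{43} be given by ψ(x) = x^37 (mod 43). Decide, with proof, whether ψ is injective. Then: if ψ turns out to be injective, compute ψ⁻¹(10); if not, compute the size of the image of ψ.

Since 43 is prime, the nonzero elements of ℤ_{43} form a cyclic group of order 42.
As gcd(37, 42) = 1, raising to the 37th power is a bijection on this group: if s^37 ≡ t^37 then (st^{−1})^37 = 1, and the only element of order dividing gcd(37, 42) = 1 is 1, so s = t.
With ψ(0) = 0 this makes ψ injective on all of ℤ_{43}, hence bijective (finite equal-size domain and codomain). In particular ψ is injective.
Since ψ is injective, we find the preimage of 10. The inverse of x ↦ x^37 on (ℤ_{43})^× is x ↦ x^25, because 37·25 = 925 = 22·42 + 1 ≡ 1 (mod 42) and x^{42} = 1 for x ≠ 0 (Fermat). So ψ⁻¹(10) = 10^25 mod 43.
Repeated squaring mod 43: 10^1 ≡ 10, 10^2 ≡ 10² = 100 ≡ 14, 10^4 ≡ 14² = 196 ≡ 24, 10^8 ≡ 24² = 576 ≡ 17, 10^16 ≡ 17² = 289 ≡ 31. Since 25 = 16 + 8 + 1, 10^25 ≡ 31·17·10: 31·17 = 527 ≡ 11, then 11·10 = 110 ≡ 24. So 10^25 ≡ 24 (mod 43).
Hence ψ⁻¹(10) = 24.

24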